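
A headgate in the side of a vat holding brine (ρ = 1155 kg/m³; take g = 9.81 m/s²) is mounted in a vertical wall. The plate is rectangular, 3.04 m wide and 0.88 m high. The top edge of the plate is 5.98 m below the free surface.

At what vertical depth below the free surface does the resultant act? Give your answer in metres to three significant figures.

h_p = 6.43 m

γ = ρg = 1155 × 9.81 / 1000 = 11.33055 kN/m³.
The centroid lies 0.88/2 = 0.44 m below the top edge, so the centroid depth is h_c = 5.98 + 0.44 = 6.42 m.
A = 3.04 × 0.88 = 2.6752 m².
Resultant F = γ·h_c·A = 11.33055 × 6.42 × 2.6752 = 194.6 kN.
I_c = b·h³/12 = 3.04 × 0.88³/12 = 0.17264 m⁴.
Centre of pressure: y_p = y_c + I_c/(y_c·A) = 6.42 + 0.17264/(6.42 × 2.6752) = 6.42 + 0.0100519 = 6.43005 m along the plane.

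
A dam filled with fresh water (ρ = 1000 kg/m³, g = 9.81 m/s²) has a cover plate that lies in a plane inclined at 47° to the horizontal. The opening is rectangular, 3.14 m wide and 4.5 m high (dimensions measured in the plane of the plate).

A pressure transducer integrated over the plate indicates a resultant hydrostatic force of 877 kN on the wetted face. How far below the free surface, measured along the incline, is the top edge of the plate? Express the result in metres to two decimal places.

y_top ≈ 6.40 m

γ = ρg = 1000 × 9.81 = 9810 N/m³ = 9.81 kN/m³.
A = 3.14 × 4.5 = 14.13 m².
From F = γ·h_c·A, the centroid depth is h_c = 877/(9.81 × 14.13) = 6.32686 m.
Let θ = 47° be the plate's angle to the horizontal; measure y along the incline from where the plane meets the free surface. Vertical depth h = y·sinθ with sinθ = 0.731354.
Along the incline, y_c = h_c/sinθ = 6.32686/0.731354 = 8.65089 m.
The centroid lies 4.5/2 = 2.25 m below the top edge, so the top edge sits at y_top = 8.65089 − 2.25 = 6.40089 m along the incline.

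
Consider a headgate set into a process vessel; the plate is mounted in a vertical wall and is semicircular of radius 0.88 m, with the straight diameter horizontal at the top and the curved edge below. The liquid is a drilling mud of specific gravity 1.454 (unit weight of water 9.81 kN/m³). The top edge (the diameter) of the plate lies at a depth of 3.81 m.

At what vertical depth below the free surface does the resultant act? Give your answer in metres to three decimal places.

γ = 1.454 × 9.81 = 14.26374 kN/m³.
The centroid of a semicircle lies 4r/(3π) = 0.373484 m from the diameter, here below the top edge, so the centroid depth is h_c = 3.81 + 0.373484 = 4.18348 m.
A = πr²/2 = π × 0.88²/2 = 1.21642 m².
Resultant F = γ·h_c·A = 14.26374 × 4.18348 × 1.21642 = 72.5863 kN.
I_c = (π/8 − 8/(9π))·r⁴ = 0.109757 × 0.88⁴ = 0.0658208 m⁴.
Centre of pressure: y_p = y_c + I_c/(y_c·A) = 4.18348 + 0.0658208/(4.18348 × 1.21642) = 4.18348 + 0.0129343 = 4.19641 m along the plane.

h_p = 4.196 m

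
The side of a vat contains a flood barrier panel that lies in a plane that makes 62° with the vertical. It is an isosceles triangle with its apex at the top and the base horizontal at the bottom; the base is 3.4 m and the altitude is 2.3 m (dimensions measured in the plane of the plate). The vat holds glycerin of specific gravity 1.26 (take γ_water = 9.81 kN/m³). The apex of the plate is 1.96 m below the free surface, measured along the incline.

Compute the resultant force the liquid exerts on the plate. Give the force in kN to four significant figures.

F ≈ 79.26 kN

γ = 1.26 × 9.81 = 12.3606 kN/m³.
The plate makes 62° with the vertical, i.e. θ = 90° − 62° = 28° to the horizontal. Measuring y along the incline from the free-surface line, vertical depth h = y·sinθ with sinθ = 0.469472.
With the apex up, the centroid sits 2h/3 = 2 × 2.3/3 = 1.53333 m below the apex, so y_c = 1.96 + 1.53333 = 3.49333 m and h_c = 3.49333 × 0.469472 = 1.64002 m.
A = ½ × 3.4 × 2.3 = 3.91 m².
Resultant F = γ·h_c·A = 12.3606 × 1.64002 × 3.91 = 79.2621 kN.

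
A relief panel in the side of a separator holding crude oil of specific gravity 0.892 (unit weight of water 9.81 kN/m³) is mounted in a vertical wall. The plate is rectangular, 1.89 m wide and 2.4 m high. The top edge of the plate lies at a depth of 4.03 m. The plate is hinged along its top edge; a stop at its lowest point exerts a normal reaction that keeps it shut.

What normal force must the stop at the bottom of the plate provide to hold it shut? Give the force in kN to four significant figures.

P ≈ 111.7 kN

γ = 0.892 × 9.81 = 8.75052 kN/m³.
The centroid lies 2.4/2 = 1.2 m below the top edge, so the centroid depth is h_c = 4.03 + 1.2 = 5.23 m.
A = 1.89 × 2.4 = 4.536 m².
Resultant F = γ·h_c·A = 8.75052 × 5.23 × 4.536 = 207.591 kN.
I_c = b·h³/12 = 1.89 × 2.4³/12 = 2.17728 m⁴.
Centre of pressure: y_p = y_c + I_c/(y_c·A) = 5.23 + 2.17728/(5.23 × 4.536) = 5.23 + 0.0917782 = 5.32178 m along the plane.
The resultant acts 1.2 + 0.0917782 = 1.29178 m (along the plate) below the hinge at the top edge, so the moment about the hinge is M = F × 1.29178 = 207.591 × 1.29178 = 268.162 kN·m.
A normal force at the bottom, 2.4 m from the hinge, must supply this moment: P = 268.162/2.4 = 111.734 kN.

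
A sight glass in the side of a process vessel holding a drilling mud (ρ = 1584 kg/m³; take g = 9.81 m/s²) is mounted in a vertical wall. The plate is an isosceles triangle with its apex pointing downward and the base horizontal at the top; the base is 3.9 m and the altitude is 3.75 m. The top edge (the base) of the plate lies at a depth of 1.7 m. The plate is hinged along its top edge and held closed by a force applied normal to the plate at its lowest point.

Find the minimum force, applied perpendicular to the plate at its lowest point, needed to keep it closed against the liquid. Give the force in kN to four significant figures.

P ≈ 135.4 kN

γ = ρg = 1584 × 9.81 / 1000 = 15.53904 kN/m³.
With the apex down, the centroid sits h/3 = 3.75/3 = 1.25 m below the base (the top edge), so the centroid depth is h_c = 1.7 + 1.25 = 2.95 m.
A = ½ × 3.9 × 3.75 = 7.3125 m².
Resultant F = γ·h_c·A = 15.53904 × 2.95 × 7.3125 = 335.206 kN.
I_c = b·h³/36 = 3.9 × 3.75³/36 = 5.71289 m⁴.
Centre of pressure: y_p = y_c + I_c/(y_c·A) = 2.95 + 5.71289/(2.95 × 7.3125) = 2.95 + 0.26483 = 3.21483 m along the plane.
The resultant acts 1.25 + 0.26483 = 1.51483 m (along the plate) below the hinge at the top edge, so the moment about the hinge is M = F × 1.51483 = 335.206 × 1.51483 = 507.78 kN·m.
A normal force at the bottom, 3.75 m from the hinge, must supply this moment: P = 507.78/3.75 = 135.408 kN.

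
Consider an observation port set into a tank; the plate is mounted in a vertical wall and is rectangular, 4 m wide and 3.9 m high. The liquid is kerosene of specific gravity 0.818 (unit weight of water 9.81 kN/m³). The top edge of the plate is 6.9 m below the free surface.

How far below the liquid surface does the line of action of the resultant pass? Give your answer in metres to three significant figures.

γ = 0.818 × 9.81 = 8.02458 kN/m³.
The centroid lies 3.9/2 = 1.95 m below the top edge, so the centroid depth is h_c = 6.9 + 1.95 = 8.85 m.
A = 4 × 3.9 = 15.6 m².
Resultant F = γ·h_c·A = 8.02458 × 8.85 × 15.6 = 1107.87 kN.
I_c = b·h³/12 = 4 × 3.9³/12 = 19.773 m⁴.
Centre of pressure: y_p = y_c + I_c/(y_c·A) = 8.85 + 19.773/(8.85 × 15.6) = 8.85 + 0.14322 = 8.99322 m along the plane.

h_p = 8.99 m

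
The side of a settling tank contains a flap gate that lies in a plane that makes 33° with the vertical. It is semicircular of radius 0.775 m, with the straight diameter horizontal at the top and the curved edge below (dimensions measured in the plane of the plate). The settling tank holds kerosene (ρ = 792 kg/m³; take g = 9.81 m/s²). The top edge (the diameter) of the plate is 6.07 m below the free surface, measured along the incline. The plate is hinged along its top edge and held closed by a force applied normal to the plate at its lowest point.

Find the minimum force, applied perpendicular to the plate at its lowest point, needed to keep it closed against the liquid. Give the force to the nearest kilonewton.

γ = ρg = 792 × 9.81 / 1000 = 7.76952 kN/m³.
The plate makes 33° with the vertical, i.e. θ = 90° − 33° = 57° to the horizontal. Measuring y along the incline from the free-surface line, vertical depth h = y·sinθ with sinθ = 0.838671.
The centroid of a semicircle lies 4r/(3π) = 0.32892 m from the diameter, here below the top edge, so y_c = 6.07 + 0.32892 = 6.39892 m and h_c = 6.39892 × 0.838671 = 5.36659 m.
A = πr²/2 = π × 0.775²/2 = 0.94346 m².
Resultant F = γ·h_c·A = 7.76952 × 5.36659 × 0.94346 = 39.3383 kN.
I_c = (π/8 − 8/(9π))·r⁴ = 0.109757 × 0.775⁴ = 0.0395949 m⁴.
Centre of pressure: y_p = y_c + I_c/(y_c·A) = 6.39892 + 0.0395949/(6.39892 × 0.94346) = 6.39892 + 0.00655857 = 6.40548 m along the plane.
The resultant acts 0.32892 + 0.00655857 = 0.335479 m (along the plate) below the hinge at the top edge, so the moment about the hinge is M = F × 0.335479 = 39.3383 × 0.335479 = 13.1972 kN·m.
A normal force at the bottom, 0.775 m from the hinge, must supply this moment: P = 13.1972/0.775 = 17.0286 kN.

P ≈ 17 kN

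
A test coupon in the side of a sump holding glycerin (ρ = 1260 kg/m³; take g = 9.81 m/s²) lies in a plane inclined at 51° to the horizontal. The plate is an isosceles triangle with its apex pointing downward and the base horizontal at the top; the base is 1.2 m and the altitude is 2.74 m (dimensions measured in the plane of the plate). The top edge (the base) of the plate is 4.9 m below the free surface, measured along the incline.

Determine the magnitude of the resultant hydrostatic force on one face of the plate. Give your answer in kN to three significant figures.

γ = ρg = 1260 × 9.81 / 1000 = 12.3606 kN/m³.
Let θ = 51° be the plate's angle to the horizontal; measure y along the incline from where the plane meets the free surface. Vertical depth h = y·sinθ with sinθ = 0.777146.
With the apex down, the centroid sits h/3 = 2.74/3 = 0.913333 m below the base (the top edge), so y_c = 4.9 + 0.913333 = 5.81333 m and h_c = 5.81333 × 0.777146 = 4.51781 m.
A = ½ × 1.2 × 2.74 = 1.644 m².
Resultant F = γ·h_c·A = 12.3606 × 4.51781 × 1.644 = 91.8056 kN.

F ≈ 91.8 kN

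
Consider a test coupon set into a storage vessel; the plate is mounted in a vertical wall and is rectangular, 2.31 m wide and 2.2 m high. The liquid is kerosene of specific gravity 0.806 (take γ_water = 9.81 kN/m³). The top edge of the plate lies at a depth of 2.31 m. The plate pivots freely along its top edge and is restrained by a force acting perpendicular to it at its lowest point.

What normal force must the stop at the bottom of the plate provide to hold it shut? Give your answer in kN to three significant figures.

γ = 0.806 × 9.81 = 7.90686 kN/m³.
The centroid lies 2.2/2 = 1.1 m below the top edge, so the centroid depth is h_c = 2.31 + 1.1 = 3.41 m.
A = 2.31 × 2.2 = 5.082 m².
Resultant F = γ·h_c·A = 7.90686 × 3.41 × 5.082 = 137.023 kN.
I_c = b·h³/12 = 2.31 × 2.2³/12 = 2.04974 m⁴.
Centre of pressure: y_p = y_c + I_c/(y_c·A) = 3.41 + 2.04974/(3.41 × 5.082) = 3.41 + 0.11828 = 3.52828 m along the plane.
The resultant acts 1.1 + 0.11828 = 1.21828 m (along the plate) below the hinge at the top edge, so the moment about the hinge is M = F × 1.21828 = 137.023 × 1.21828 = 166.932 kN·m.
A normal force at the bottom, 2.2 m from the hinge, must supply this moment: P = 166.932/2.2 = 75.8782 kN.

P ≈ 75.9 kN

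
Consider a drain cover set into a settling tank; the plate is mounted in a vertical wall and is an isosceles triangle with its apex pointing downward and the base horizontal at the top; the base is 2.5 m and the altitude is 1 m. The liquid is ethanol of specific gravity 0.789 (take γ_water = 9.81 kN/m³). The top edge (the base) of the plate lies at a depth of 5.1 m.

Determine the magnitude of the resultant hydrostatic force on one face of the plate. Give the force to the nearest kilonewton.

F ≈ 53 kN

γ = 0.789 × 9.81 = 7.74009 kN/m³.
With the apex down, the centroid sits h/3 = 1/3 = 0.333333 m below the base (the top edge), so the centroid depth is h_c = 5.1 + 0.333333 = 5.43333 m.
A = ½ × 2.5 × 1 = 1.25 m².
Resultant F = γ·h_c·A = 7.74009 × 5.43333 × 1.25 = 52.5681 kN.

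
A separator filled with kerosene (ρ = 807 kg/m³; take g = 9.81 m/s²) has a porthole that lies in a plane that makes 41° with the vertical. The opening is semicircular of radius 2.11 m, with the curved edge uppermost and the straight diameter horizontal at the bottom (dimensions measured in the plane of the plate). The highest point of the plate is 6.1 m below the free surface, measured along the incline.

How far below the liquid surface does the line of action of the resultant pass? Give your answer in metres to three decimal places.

h_p = 5.552 m

γ = ρg = 807 × 9.81 / 1000 = 7.91667 kN/m³.
The plate makes 41° with the vertical, i.e. θ = 90° − 41° = 49° to the horizontal. Measuring y along the incline from the free-surface line, vertical depth h = y·sinθ with sinθ = 0.754710.
The centroid lies 4r/(3π) = 0.895512 m above the diameter, so r − 4r/(3π) = 2.11 − 0.895512 = 1.21449 m below the topmost point, so y_c = 6.1 + 1.21449 = 7.31449 m and h_c = 7.31449 × 0.754710 = 5.52032 m.
A = πr²/2 = π × 2.11²/2 = 6.99334 m².
Resultant F = γ·h_c·A = 7.91667 × 5.52032 × 6.99334 = 305.627 kN.
I_c = (π/8 − 8/(9π))·r⁴ = 0.109757 × 2.11⁴ = 2.17551 m⁴.
Centre of pressure: y_p = y_c + I_c/(y_c·A) = 7.31449 + 2.17551/(7.31449 × 6.99334) = 7.31449 + 0.0425297 = 7.35702 m along the plane.
Vertically, h_p = y_p·sinθ = 7.35702 × 0.754710 = 5.55242 m.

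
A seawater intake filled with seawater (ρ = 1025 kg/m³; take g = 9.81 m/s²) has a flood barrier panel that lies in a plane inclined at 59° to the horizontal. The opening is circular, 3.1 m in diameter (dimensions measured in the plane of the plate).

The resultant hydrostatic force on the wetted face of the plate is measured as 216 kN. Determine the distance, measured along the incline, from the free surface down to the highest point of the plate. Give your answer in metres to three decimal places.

γ = ρg = 1025 × 9.81 / 1000 = 10.05525 kN/m³.
A = π(1.55)² = 7.54768 m².
From F = γ·h_c·A, the centroid depth is h_c = 216/(10.05525 × 7.54768) = 2.84608 m.
Let θ = 59° be the plate's angle to the horizontal; measure y along the incline from where the plane meets the free surface. Vertical depth h = y·sinθ with sinθ = 0.857167.
Along the incline, y_c = h_c/sinθ = 2.84608/0.857167 = 3.32033 m.
The centroid is at the centre, 1.55 m below the top of the plate, so the highest point sits at y_top = 3.32033 − 1.55 = 1.77033 m along the incline.

y_top ≈ 1.770 m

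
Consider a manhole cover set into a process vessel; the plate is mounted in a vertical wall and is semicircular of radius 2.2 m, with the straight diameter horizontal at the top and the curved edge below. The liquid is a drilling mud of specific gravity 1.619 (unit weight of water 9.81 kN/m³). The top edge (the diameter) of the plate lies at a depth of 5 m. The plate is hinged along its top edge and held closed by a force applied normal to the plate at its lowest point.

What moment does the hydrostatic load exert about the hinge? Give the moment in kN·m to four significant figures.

M ≈ 709.8 kN·m

γ = 1.619 × 9.81 = 15.88239 kN/m³.
The centroid of a semicircle lies 4r/(3π) = 0.933709 m from the diameter, here below the top edge, so the centroid depth is h_c = 5 + 0.933709 = 5.93371 m.
A = πr²/2 = π × 2.2²/2 = 7.60265 m².
Resultant F = γ·h_c·A = 15.88239 × 5.93371 × 7.60265 = 716.485 kN.
I_c = (π/8 − 8/(9π))·r⁴ = 0.109757 × 2.2⁴ = 2.57112 m⁴.
Centre of pressure: y_p = y_c + I_c/(y_c·A) = 5.93371 + 2.57112/(5.93371 × 7.60265) = 5.93371 + 0.0569942 = 5.9907 m along the plane.
The resultant acts 0.933709 + 0.0569942 = 0.990703 m (along the plate) below the hinge at the top edge, so the moment about the hinge is M = F × 0.990703 = 716.485 × 0.990703 = 709.824 kN·m.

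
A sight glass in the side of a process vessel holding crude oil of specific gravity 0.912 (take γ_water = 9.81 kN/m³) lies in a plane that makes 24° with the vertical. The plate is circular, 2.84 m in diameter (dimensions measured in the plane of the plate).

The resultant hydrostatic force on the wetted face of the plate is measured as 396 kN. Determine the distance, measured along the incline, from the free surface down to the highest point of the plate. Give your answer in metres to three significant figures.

γ = 0.912 × 9.81 = 8.94672 kN/m³.
A = π(1.42)² = 6.33471 m².
From F = γ·h_c·A, the centroid depth is h_c = 396/(8.94672 × 6.33471) = 6.98722 m.
The plate makes 24° with the vertical, i.e. θ = 90° − 24° = 66° to the horizontal. Measuring y along the incline from the free-surface line, vertical depth h = y·sinθ with sinθ = 0.913545.
Along the incline, y_c = h_c/sinθ = 6.98722/0.913545 = 7.64847 m.
The centroid is at the centre, 1.42 m below the top of the plate, so the highest point sits at y_top = 7.64847 − 1.42 = 6.22847 m along the incline.

y_top ≈ 6.23 m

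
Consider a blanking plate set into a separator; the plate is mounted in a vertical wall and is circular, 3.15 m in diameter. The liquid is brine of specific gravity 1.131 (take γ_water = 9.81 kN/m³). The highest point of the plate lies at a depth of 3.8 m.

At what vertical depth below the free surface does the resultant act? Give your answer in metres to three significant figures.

h_p = 5.49 m

γ = 1.131 × 9.81 = 11.09511 kN/m³.
The centroid is at the centre, 1.575 m below the top of the plate, so the centroid depth is h_c = 3.8 + 1.575 = 5.375 m.
A = π(1.575)² = 7.79311 m².
Resultant F = γ·h_c·A = 11.09511 × 5.375 × 7.79311 = 464.752 kN.
I_c = πr⁴/4 = π × 1.575⁴/4 = 4.83295 m⁴.
Centre of pressure: y_p = y_c + I_c/(y_c·A) = 5.375 + 4.83295/(5.375 × 7.79311) = 5.375 + 0.115378 = 5.49038 m along the plane.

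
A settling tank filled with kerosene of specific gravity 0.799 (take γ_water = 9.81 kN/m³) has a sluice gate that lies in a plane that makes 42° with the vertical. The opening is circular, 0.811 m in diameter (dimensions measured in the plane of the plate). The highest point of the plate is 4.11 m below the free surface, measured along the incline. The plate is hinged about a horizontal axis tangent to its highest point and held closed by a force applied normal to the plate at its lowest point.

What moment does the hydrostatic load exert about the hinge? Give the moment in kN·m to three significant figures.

γ = 0.799 × 9.81 = 7.83819 kN/m³.
The plate makes 42° with the vertical, i.e. θ = 90° − 42° = 48° to the horizontal. Measuring y along the incline from the free-surface line, vertical depth h = y·sinθ with sinθ = 0.743145.
The centroid is at the centre, 0.4055 m below the top of the plate, so y_c = 4.11 + 0.4055 = 4.5155 m and h_c = 4.5155 × 0.743145 = 3.35567 m.
A = π(0.4055)² = 0.516573 m².
Resultant F = γ·h_c·A = 7.83819 × 3.35567 × 0.516573 = 13.5871 kN.
I_c = πr⁴/4 = π × 0.4055⁴/4 = 0.0212351 m⁴.
Centre of pressure: y_p = y_c + I_c/(y_c·A) = 4.5155 + 0.0212351/(4.5155 × 0.516573) = 4.5155 + 0.00910368 = 4.5246 m along the plane.
The resultant acts 0.4055 + 0.00910368 = 0.414604 m (along the plate) below the hinge at the top edge, so the moment about the hinge is M = F × 0.414604 = 13.5871 × 0.414604 = 5.63327 kN·m.

M ≈ 5.63 kN·m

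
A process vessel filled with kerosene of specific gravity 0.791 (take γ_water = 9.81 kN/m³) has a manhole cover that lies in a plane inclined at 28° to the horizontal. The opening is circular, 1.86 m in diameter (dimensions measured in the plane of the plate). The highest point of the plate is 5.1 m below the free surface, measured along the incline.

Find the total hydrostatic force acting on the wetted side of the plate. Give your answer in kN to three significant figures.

F ≈ 59.7 kN

γ = 0.791 × 9.81 = 7.75971 kN/m³.
Let θ = 28° be the plate's angle to the horizontal; measure y along the incline from where the plane meets the free surface. Vertical depth h = y·sinθ with sinθ = 0.469472.
The centroid is at the centre, 0.93 m below the top of the plate, so y_c = 5.1 + 0.93 = 6.03 m and h_c = 6.03 × 0.469472 = 2.83092 m.
A = π(0.93)² = 2.71716 m².
Resultant F = γ·h_c·A = 7.75971 × 2.83092 × 2.71716 = 59.6882 kN.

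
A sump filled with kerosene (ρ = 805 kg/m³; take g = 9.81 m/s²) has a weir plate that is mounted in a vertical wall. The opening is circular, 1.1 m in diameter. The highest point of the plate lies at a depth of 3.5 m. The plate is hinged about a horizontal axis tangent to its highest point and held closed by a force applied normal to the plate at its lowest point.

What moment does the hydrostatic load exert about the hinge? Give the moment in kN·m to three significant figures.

M ≈ 17.3 kN·m

γ = ρg = 805 × 9.81 / 1000 = 7.89705 kN/m³.
The centroid is at the centre, 0.55 m below the top of the plate, so the centroid depth is h_c = 3.5 + 0.55 = 4.05 m.
A = π(0.55)² = 0.950332 m².
Resultant F = γ·h_c·A = 7.89705 × 4.05 × 0.950332 = 30.3945 kN.
I_c = πr⁴/4 = π × 0.55⁴/4 = 0.0718688 m⁴.
Centre of pressure: y_p = y_c + I_c/(y_c·A) = 4.05 + 0.0718688/(4.05 × 0.950332) = 4.05 + 0.0186728 = 4.06867 m along the plane.
The resultant acts 0.55 + 0.0186728 = 0.568673 m (along the plate) below the hinge at the top edge, so the moment about the hinge is M = F × 0.568673 = 30.3945 × 0.568673 = 17.2845 kN·m.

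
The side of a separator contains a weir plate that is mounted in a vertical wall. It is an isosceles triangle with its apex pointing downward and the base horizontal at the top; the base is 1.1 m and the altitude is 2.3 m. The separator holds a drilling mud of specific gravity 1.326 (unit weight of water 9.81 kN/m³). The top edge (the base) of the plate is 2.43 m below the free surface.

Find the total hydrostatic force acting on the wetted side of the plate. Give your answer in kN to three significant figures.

γ = 1.326 × 9.81 = 13.00806 kN/m³.
With the apex down, the centroid sits h/3 = 2.3/3 = 0.766667 m below the base (the top edge), so the centroid depth is h_c = 2.43 + 0.766667 = 3.19667 m.
A = ½ × 1.1 × 2.3 = 1.265 m².
Resultant F = γ·h_c·A = 13.00806 × 3.19667 × 1.265 = 52.6018 kN.

F ≈ 52.6 kN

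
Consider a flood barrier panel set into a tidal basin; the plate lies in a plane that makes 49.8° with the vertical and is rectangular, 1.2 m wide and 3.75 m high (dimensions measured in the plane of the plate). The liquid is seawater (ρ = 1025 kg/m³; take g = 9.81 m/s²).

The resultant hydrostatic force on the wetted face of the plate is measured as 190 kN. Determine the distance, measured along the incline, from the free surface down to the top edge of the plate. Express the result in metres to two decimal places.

γ = ρg = 1025 × 9.81 / 1000 = 10.05525 kN/m³.
A = 1.2 × 3.75 = 4.5 m².
From F = γ·h_c·A, the centroid depth is h_c = 190/(10.05525 × 4.5) = 4.19902 m.
The plate makes 49.8° with the vertical, i.e. θ = 90° − 49.8° = 40.2° to the horizontal. Measuring y along the incline from the free-surface line, vertical depth h = y·sinθ with sinθ = 0.645458.
Along the incline, y_c = h_c/sinθ = 4.19902/0.645458 = 6.50549 m.
The centroid lies 3.75/2 = 1.875 m below the top edge, so the top edge sits at y_top = 6.50549 − 1.875 = 4.63049 m along the incline.

y_top ≈ 4.63 m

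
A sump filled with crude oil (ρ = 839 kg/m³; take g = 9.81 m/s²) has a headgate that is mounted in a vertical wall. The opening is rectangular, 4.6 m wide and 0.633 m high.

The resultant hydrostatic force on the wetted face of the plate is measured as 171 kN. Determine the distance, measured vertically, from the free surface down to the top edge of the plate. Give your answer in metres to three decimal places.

d_top ≈ 6.819 m

γ = ρg = 839 × 9.81 / 1000 = 8.23059 kN/m³.
A = 4.6 × 0.633 = 2.9118 m².
From F = γ·h_c·A, the centroid depth is h_c = 171/(8.23059 × 2.9118) = 7.13516 m.
The centroid lies 0.633/2 = 0.3165 m below the top edge, so the top edge sits at h_top = 7.13516 − 0.3165 = 6.81866 m below the surface.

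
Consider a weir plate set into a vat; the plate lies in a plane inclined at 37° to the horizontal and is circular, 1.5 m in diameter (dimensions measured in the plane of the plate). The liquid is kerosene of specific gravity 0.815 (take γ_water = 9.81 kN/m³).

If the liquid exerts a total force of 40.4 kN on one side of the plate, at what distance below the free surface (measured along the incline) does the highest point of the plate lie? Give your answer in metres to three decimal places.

y_top ≈ 4.001 m

γ = 0.815 × 9.81 = 7.99515 kN/m³.
A = π(0.75)² = 1.76715 m².
From F = γ·h_c·A, the centroid depth is h_c = 40.4/(7.99515 × 1.76715) = 2.85944 m.
Let θ = 37° be the plate's angle to the horizontal; measure y along the incline from where the plane meets the free surface. Vertical depth h = y·sinθ with sinθ = 0.601815.
Along the incline, y_c = h_c/sinθ = 2.85944/0.601815 = 4.75136 m.
The centroid is at the centre, 0.75 m below the top of the plate, so the highest point sits at y_top = 4.75136 − 0.75 = 4.00136 m along the incline.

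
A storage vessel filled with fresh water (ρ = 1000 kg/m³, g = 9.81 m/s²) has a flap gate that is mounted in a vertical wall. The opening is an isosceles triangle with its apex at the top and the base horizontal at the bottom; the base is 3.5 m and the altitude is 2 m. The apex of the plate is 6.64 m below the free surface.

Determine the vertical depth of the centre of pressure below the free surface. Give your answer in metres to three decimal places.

γ = ρg = 1000 × 9.81 = 9810 N/m³ = 9.81 kN/m³.
With the apex up, the centroid sits 2h/3 = 2 × 2/3 = 1.33333 m below the apex, so the centroid depth is h_c = 6.64 + 1.33333 = 7.97333 m.
A = ½ × 3.5 × 2 = 3.5 m².
Resultant F = γ·h_c·A = 9.81 × 7.97333 × 3.5 = 273.764 kN.
I_c = b·h³/36 = 3.5 × 2³/36 = 0.777778 m⁴.
Centre of pressure: y_p = y_c + I_c/(y_c·A) = 7.97333 + 0.777778/(7.97333 × 3.5) = 7.97333 + 0.0278707 = 8.0012 m along the plane.

h_p = 8.001 m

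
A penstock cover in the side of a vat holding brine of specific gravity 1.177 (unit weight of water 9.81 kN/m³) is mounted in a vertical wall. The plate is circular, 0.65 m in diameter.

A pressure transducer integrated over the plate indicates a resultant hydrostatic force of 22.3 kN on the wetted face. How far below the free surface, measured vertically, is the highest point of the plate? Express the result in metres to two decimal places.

γ = 1.177 × 9.81 = 11.54637 kN/m³.
A = π(0.325)² = 0.331831 m².
From F = γ·h_c·A, the centroid depth is h_c = 22.3/(11.54637 × 0.331831) = 5.82026 m.
The centroid is at the centre, 0.325 m below the top of the plate, so the highest point sits at h_top = 5.82026 − 0.325 = 5.49526 m below the surface.

d_top ≈ 5.50 m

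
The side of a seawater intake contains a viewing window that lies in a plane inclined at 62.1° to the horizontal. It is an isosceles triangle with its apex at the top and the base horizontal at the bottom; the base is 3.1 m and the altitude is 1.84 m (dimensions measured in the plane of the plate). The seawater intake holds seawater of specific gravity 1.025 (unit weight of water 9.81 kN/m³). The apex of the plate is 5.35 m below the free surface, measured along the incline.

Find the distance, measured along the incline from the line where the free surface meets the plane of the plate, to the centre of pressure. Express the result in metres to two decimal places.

γ = 1.025 × 9.81 = 10.05525 kN/m³.
Let θ = 62.1° be the plate's angle to the horizontal; measure y along the incline from where the plane meets the free surface. Vertical depth h = y·sinθ with sinθ = 0.883766.
With the apex up, the centroid sits 2h/3 = 2 × 1.84/3 = 1.22667 m below the apex, so y_c = 5.35 + 1.22667 = 6.57667 m and h_c = 6.57667 × 0.883766 = 5.81224 m.
A = ½ × 3.1 × 1.84 = 2.852 m².
Resultant F = γ·h_c·A = 10.05525 × 5.81224 × 2.852 = 166.681 kN.
I_c = b·h³/36 = 3.1 × 1.84³/36 = 0.53643 m⁴.
Centre of pressure: y_p = y_c + I_c/(y_c·A) = 6.57667 + 0.53643/(6.57667 × 2.852) = 6.57667 + 0.0285994 = 6.60527 m along the plane.

y_p = 6.61 m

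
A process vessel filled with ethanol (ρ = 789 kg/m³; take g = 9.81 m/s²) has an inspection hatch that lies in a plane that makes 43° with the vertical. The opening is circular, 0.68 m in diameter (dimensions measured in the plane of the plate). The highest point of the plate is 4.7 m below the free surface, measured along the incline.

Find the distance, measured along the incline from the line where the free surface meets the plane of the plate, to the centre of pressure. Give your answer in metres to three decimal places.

γ = ρg = 789 × 9.81 / 1000 = 7.74009 kN/m³.
The plate makes 43° with the vertical, i.e. θ = 90° − 43° = 47° to the horizontal. Measuring y along the incline from the free-surface line, vertical depth h = y·sinθ with sinθ = 0.731354.
The centroid is at the centre, 0.34 m below the top of the plate, so y_c = 4.7 + 0.34 = 5.04 m and h_c = 5.04 × 0.731354 = 3.68602 m.
A = π(0.34)² = 0.363168 m².
Resultant F = γ·h_c·A = 7.74009 × 3.68602 × 0.363168 = 10.3612 kN.
I_c = πr⁴/4 = π × 0.34⁴/4 = 0.0104956 m⁴.
Centre of pressure: y_p = y_c + I_c/(y_c·A) = 5.04 + 0.0104956/(5.04 × 0.363168) = 5.04 + 0.00573415 = 5.04573 m along the plane.

y_p = 5.046 m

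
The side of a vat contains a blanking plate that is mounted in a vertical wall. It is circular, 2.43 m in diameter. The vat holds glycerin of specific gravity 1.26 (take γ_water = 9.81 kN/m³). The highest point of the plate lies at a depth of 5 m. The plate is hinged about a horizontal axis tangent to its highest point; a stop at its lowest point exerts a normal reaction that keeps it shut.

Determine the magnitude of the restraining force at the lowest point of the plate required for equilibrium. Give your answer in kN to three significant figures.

γ = 1.26 × 9.81 = 12.3606 kN/m³.
The centroid is at the centre, 1.215 m below the top of the plate, so the centroid depth is h_c = 5 + 1.215 = 6.215 m.
A = π(1.215)² = 4.6377 m².
Resultant F = γ·h_c·A = 12.3606 × 6.215 × 4.6377 = 356.273 kN.
I_c = πr⁴/4 = π × 1.215⁴/4 = 1.71157 m⁴.
Centre of pressure: y_p = y_c + I_c/(y_c·A) = 6.215 + 1.71157/(6.215 × 4.6377) = 6.215 + 0.0593815 = 6.27438 m along the plane.
The resultant acts 1.215 + 0.0593815 = 1.27438 m (along the plate) below the hinge at the top edge, so the moment about the hinge is M = F × 1.27438 = 356.273 × 1.27438 = 454.027 kN·m.
A normal force at the bottom, 2.43 m from the hinge, must supply this moment: P = 454.027/2.43 = 186.842 kN.

P ≈ 187 kN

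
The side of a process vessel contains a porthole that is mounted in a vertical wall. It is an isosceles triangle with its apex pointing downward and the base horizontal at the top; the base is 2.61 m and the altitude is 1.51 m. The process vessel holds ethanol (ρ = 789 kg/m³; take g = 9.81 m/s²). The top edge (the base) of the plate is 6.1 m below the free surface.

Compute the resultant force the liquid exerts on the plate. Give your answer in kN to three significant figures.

F ≈ 101 kN

γ = ρg = 789 × 9.81 / 1000 = 7.74009 kN/m³.
With the apex down, the centroid sits h/3 = 1.51/3 = 0.503333 m below the base (the top edge), so the centroid depth is h_c = 6.1 + 0.503333 = 6.60333 m.
A = ½ × 2.61 × 1.51 = 1.97055 m².
Resultant F = γ·h_c·A = 7.74009 × 6.60333 × 1.97055 = 100.716 kN.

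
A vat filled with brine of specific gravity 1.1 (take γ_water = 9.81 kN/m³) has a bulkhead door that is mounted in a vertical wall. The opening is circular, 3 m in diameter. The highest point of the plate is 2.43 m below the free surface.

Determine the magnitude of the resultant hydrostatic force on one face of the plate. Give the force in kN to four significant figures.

γ = 1.1 × 9.81 = 10.791 kN/m³.
The centroid is at the centre, 1.5 m below the top of the plate, so the centroid depth is h_c = 2.43 + 1.5 = 3.93 m.
A = π(1.5)² = 7.06858 m².
Resultant F = γ·h_c·A = 10.791 × 3.93 × 7.06858 = 299.769 kN.

F ≈ 299.8 kN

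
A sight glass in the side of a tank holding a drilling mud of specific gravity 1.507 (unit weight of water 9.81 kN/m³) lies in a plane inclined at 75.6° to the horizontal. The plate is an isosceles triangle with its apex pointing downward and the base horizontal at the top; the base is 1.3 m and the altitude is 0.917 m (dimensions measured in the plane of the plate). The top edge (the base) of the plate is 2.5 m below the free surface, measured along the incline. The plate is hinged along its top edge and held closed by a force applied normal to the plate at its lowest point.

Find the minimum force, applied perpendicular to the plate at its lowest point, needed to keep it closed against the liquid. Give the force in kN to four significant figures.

P ≈ 8.417 kN

γ = 1.507 × 9.81 = 14.78367 kN/m³.
Let θ = 75.6° be the plate's angle to the horizontal; measure y along the incline from where the plane meets the free surface. Vertical depth h = y·sinθ with sinθ = 0.968583.
With the apex down, the centroid sits h/3 = 0.917/3 = 0.305667 m below the base (the top edge), so y_c = 2.5 + 0.305667 = 2.80567 m and h_c = 2.80567 × 0.968583 = 2.71752 m.
A = ½ × 1.3 × 0.917 = 0.59605 m².
Resultant F = γ·h_c·A = 14.78367 × 2.71752 × 0.59605 = 23.9463 kN.
I_c = b·h³/36 = 1.3 × 0.917³/36 = 0.0278451 m⁴.
Centre of pressure: y_p = y_c + I_c/(y_c·A) = 2.80567 + 0.0278451/(2.80567 × 0.59605) = 2.80567 + 0.0166506 = 2.82232 m along the plane.
The resultant acts 0.305667 + 0.0166506 = 0.322318 m (along the plate) below the hinge at the top edge, so the moment about the hinge is M = F × 0.322318 = 23.9463 × 0.322318 = 7.71832 kN·m.
A normal force at the bottom, 0.917 m from the hinge, must supply this moment: P = 7.71832/0.917 = 8.41692 kN.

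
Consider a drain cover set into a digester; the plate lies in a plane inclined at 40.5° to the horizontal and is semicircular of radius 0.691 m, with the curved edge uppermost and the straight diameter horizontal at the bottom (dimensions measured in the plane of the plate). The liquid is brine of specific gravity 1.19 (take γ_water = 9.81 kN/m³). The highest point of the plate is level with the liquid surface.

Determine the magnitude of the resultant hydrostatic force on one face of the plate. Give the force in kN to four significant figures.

γ = 1.19 × 9.81 = 11.6739 kN/m³.
Let θ = 40.5° be the plate's angle to the horizontal; measure y along the incline from where the plane meets the free surface. Vertical depth h = y·sinθ with sinθ = 0.649448.
The centroid lies 4r/(3π) = 0.29327 m above the diameter, so r − 4r/(3π) = 0.691 − 0.29327 = 0.39773 m below the topmost point, so y_c = 0.39773 m and h_c = 0.39773 × 0.649448 = 0.258305 m.
A = πr²/2 = π × 0.691²/2 = 0.750025 m².
Resultant F = γ·h_c·A = 11.6739 × 0.258305 × 0.750025 = 2.26165 kN.

F ≈ 2.262 kN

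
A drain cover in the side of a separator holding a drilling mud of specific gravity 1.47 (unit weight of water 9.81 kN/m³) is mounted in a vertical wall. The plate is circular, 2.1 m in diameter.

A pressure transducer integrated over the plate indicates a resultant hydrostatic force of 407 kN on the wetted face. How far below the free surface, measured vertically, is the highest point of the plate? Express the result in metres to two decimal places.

γ = 1.47 × 9.81 = 14.4207 kN/m³.
A = π(1.05)² = 3.46361 m².
From F = γ·h_c·A, the centroid depth is h_c = 407/(14.4207 × 3.46361) = 8.14853 m.
The centroid is at the centre, 1.05 m below the top of the plate, so the highest point sits at h_top = 8.14853 − 1.05 = 7.09853 m below the surface.

d_top ≈ 7.10 m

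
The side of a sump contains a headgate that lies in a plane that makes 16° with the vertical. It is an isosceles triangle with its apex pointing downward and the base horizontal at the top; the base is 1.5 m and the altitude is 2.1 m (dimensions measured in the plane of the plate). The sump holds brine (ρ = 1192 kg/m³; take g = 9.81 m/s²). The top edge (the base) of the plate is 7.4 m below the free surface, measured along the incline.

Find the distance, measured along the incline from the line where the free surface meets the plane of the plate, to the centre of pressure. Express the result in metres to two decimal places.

y_p = 8.13 m

γ = ρg = 1192 × 9.81 / 1000 = 11.69352 kN/m³.
The plate makes 16° with the vertical, i.e. θ = 90° − 16° = 74° to the horizontal. Measuring y along the incline from the free-surface line, vertical depth h = y·sinθ with sinθ = 0.961262.
With the apex down, the centroid sits h/3 = 2.1/3 = 0.7 m below the base (the top edge), so y_c = 7.4 + 0.7 = 8.1 m and h_c = 8.1 × 0.961262 = 7.78622 m.
A = ½ × 1.5 × 2.1 = 1.575 m².
Resultant F = γ·h_c·A = 11.69352 × 7.78622 × 1.575 = 143.401 kN.
I_c = b·h³/36 = 1.5 × 2.1³/36 = 0.385875 m⁴.
Centre of pressure: y_p = y_c + I_c/(y_c·A) = 8.1 + 0.385875/(8.1 × 1.575) = 8.1 + 0.0302469 = 8.13025 m along the plane.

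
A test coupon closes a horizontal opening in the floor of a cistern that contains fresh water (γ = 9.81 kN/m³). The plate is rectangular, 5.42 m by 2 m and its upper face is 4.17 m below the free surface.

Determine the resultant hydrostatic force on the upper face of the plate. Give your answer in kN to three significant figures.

γ = 9.81 kN/m³.
The plate is horizontal, so pressure is uniform at p = γ·h = 9.81 × 4.17 = 40.9077 kN/m².
A = 5.42 × 2 = 10.84 m².
F = p·A = 40.9077 × 10.84 = 443.439 kN.

F ≈ 443 kN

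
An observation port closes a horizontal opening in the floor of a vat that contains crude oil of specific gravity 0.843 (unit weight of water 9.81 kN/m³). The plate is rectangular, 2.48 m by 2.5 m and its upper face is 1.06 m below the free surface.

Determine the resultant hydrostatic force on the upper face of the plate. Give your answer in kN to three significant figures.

γ = 0.843 × 9.81 = 8.26983 kN/m³.
The plate is horizontal, so pressure is uniform at p = γ·h = 8.26983 × 1.06 = 8.76602 kN/m².
A = 2.48 × 2.5 = 6.2 m².
F = p·A = 8.76602 × 6.2 = 54.3493 kN.

F ≈ 54.3 kN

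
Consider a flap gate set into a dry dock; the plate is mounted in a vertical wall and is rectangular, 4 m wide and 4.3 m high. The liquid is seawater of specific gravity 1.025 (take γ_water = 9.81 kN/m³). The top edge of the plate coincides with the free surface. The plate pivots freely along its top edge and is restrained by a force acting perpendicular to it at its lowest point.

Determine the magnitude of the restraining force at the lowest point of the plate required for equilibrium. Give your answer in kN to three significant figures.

P ≈ 248 kN

γ = 1.025 × 9.81 = 10.05525 kN/m³.
The centroid lies 4.3/2 = 2.15 m below the top edge, so the centroid depth is h_c = 2.15 m.
A = 4 × 4.3 = 17.2 m².
Resultant F = γ·h_c·A = 10.05525 × 2.15 × 17.2 = 371.843 kN.
I_c = b·h³/12 = 4 × 4.3³/12 = 26.5023 m⁴.
Centre of pressure: y_p = y_c + I_c/(y_c·A) = 2.15 + 26.5023/(2.15 × 17.2) = 2.15 + 0.716666 = 2.86667 m along the plane.
The resultant acts 2.15 + 0.716666 = 2.86667 m (along the plate) below the hinge at the top edge, so the moment about the hinge is M = F × 2.86667 = 371.843 × 2.86667 = 1065.95 kN·m.
A normal force at the bottom, 4.3 m from the hinge, must supply this moment: P = 1065.95/4.3 = 247.895 kN.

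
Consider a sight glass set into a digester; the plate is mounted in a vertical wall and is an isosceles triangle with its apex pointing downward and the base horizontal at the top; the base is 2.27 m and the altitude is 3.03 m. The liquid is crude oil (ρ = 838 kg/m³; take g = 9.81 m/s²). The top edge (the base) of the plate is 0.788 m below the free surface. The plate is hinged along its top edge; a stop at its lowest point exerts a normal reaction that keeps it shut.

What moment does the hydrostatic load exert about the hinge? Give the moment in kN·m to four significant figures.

γ = ρg = 838 × 9.81 / 1000 = 8.22078 kN/m³.
With the apex down, the centroid sits h/3 = 3.03/3 = 1.01 m below the base (the top edge), so the centroid depth is h_c = 0.788 + 1.01 = 1.798 m.
A = ½ × 2.27 × 3.03 = 3.43905 m².
Resultant F = γ·h_c·A = 8.22078 × 1.798 × 3.43905 = 50.8325 kN.
I_c = b·h³/36 = 2.27 × 3.03³/36 = 1.75409 m⁴.
Centre of pressure: y_p = y_c + I_c/(y_c·A) = 1.798 + 1.75409/(1.798 × 3.43905) = 1.798 + 0.283677 = 2.08168 m along the plane.
The resultant acts 1.01 + 0.283677 = 1.29368 m (along the plate) below the hinge at the top edge, so the moment about the hinge is M = F × 1.29368 = 50.8325 × 1.29368 = 65.761 kN·m.

M ≈ 65.76 kN·m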